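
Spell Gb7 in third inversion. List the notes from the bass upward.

In root position, Gb7 is Gb–Bb–Db–Fb.
Third inversion puts the seventh (Fb) in the bass.

Fb  Gb  Bb  Db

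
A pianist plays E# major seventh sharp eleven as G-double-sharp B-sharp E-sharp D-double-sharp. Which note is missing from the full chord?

E# major seventh sharp eleven = E-sharp, G-double-sharp, B-sharp, D-double-sharp, A-double-sharp. The voicing lacks the 11th (augmented 11th), A-double-sharp.

A-double-sharp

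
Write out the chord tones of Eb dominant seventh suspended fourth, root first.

Eb dominant seventh suspended fourth is a dominant seventh suspended fourth built on Eb.
Root: Eb
Perfect 4th (4th): Ab
Perfect 5th (5th): Bb
Minor 7th (7th): Db

Eb, Ab, Bb, Db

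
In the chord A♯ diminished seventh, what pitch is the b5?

Root of A♯ diminished seventh = A-sharp. The 5th is a diminished 5th: A-sharp up a diminished 5th → E.

E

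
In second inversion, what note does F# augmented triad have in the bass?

C-double-sharp

F# augmented triad in root position is F-sharp–A-sharp–C-double-sharp.
Second inversion places the fifth in the bass, which is C-double-sharp.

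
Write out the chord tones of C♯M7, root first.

C#  E#  G#  B#

C♯M7 is a major seventh built on C#.
root → C#
3rd (major 3rd) → E#
5th (perfect 5th) → G#
7th (major 7th) → B#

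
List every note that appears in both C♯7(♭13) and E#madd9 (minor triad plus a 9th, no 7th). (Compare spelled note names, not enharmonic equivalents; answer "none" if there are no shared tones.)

C♯7(♭13): C# E# G# B A
E#madd9: E# G# B# F##
Common to both → E#, G#.

E# G#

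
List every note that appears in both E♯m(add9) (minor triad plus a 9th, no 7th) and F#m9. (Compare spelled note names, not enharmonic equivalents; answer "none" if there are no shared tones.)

G♯

E♯m(add9) = E♯, G♯, B♯, F𝄪.
F#m9 = F♯, A, C♯, E, G♯.
Shared: G♯.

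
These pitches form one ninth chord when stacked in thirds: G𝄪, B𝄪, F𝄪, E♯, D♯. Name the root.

E♯

Stacking in thirds gives E♯ – G𝄪 – B𝄪 – D♯ – F𝄪, so E♯ is the root — E♯ dominant ninth sharp five.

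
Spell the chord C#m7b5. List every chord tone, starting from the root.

C#m7b5: half-diminished seventh on C♯.
- root: C♯
- minor 3rd: E
- diminished 5th: G
- minor 7th: B

C♯ E G B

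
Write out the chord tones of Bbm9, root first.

Bb  Db  F  Ab  C

Root Bb, quality minor ninth:
Root: Bb
Minor 3rd (3rd): Db
Perfect 5th (5th): F
Minor 7th (7th): Ab
Major 9th (9th): C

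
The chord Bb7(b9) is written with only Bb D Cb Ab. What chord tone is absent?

F

The full Bb7(b9) chord is Bb, D, F, Ab, Cb.
Comparing with the voicing, the perfect 5th (5th) — F — is absent.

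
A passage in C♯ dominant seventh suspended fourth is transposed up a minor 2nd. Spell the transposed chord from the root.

D  G  A  C

C# up a minor 2nd → D. New chord: D dominant seventh suspended fourth.
Root: D
Perfect 4th (4th): G
Perfect 5th (5th): A
Minor 7th (7th): C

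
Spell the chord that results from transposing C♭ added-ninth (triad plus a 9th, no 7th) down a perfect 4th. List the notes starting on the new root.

Transposed root: C-flat → G-flat (perfect 4th down). So we spell G-flat added-ninth:
G-flat — root
B-flat — major 3rd
D-flat — perfect 5th
A-flat — major 9th

G-flat – B-flat – D-flat – A-flat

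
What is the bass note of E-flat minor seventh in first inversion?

Gb

E-flat minor seventh = Eb–Gb–Bb–Db. First inversion → third in the bass = Gb.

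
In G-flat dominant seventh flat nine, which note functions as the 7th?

F♭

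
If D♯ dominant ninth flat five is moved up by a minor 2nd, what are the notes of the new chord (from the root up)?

E G-sharp B-flat D F-sharp

A minor 2nd up from D-sharp is E, so the new chord is E dominant ninth flat five.
Root: E
Major 3rd (3rd): G-sharp
Diminished 5th (5th): B-flat
Minor 7th (7th): D
Major 9th (9th): F-sharp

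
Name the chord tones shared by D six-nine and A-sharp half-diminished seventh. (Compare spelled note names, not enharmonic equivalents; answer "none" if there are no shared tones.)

D six-nine: D F-sharp A B E
A-sharp half-diminished seventh: A-sharp C-sharp E G-sharp
Common to both → E.

E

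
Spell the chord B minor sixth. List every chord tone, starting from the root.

B, D, F#, G#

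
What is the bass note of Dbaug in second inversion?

A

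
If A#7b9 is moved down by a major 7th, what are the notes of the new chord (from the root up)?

B  D#  F#  A  C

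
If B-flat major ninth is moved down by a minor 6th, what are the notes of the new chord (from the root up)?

Transposed root: B♭ → D (minor 6th down). So we spell D major ninth:
- root: D
- major 3rd: F♯
- perfect 5th: A
- major 7th: C♯
- major 9th: E

D F♯ A C♯ E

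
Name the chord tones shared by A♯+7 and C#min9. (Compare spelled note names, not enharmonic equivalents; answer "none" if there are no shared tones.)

G#

A♯+7 = A#, C##, E##, G#.
C#min9 = C#, E, G#, B, D#.
Shared: G#.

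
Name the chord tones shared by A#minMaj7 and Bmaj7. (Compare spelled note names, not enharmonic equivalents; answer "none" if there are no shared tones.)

A#minMaj7: A♯ C♯ E♯ G𝄪
Bmaj7: B D♯ F♯ A♯
Common to both → A♯.

A♯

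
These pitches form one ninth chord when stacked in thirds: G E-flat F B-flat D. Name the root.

Stacking in thirds gives E-flat – G – B-flat – D – F, so E-flat is the root — E-flat major ninth.

E-flat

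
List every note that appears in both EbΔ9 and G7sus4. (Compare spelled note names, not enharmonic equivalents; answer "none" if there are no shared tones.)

G, D, F

EbΔ9: E♭ G B♭ D F
G7sus4: G C D F
Common to both → G, D, F.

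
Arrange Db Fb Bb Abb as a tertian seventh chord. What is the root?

Stacking in thirds gives Bb – Db – Fb – Abb, so Bb is the root — Bb diminished seventh.

Bb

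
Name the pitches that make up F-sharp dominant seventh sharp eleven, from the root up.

F-sharp – A-sharp – C-sharp – E – B-sharp

Root F-sharp, quality dominant seventh sharp eleven:
- root: F-sharp
- major 3rd: A-sharp
- perfect 5th: C-sharp
- minor 7th: E
- augmented 11th: B-sharp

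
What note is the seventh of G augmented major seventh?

G augmented major seventh is built on G; its 7th is a major 7th above the root.
A seventh above G uses the letter F, and the major 7th above G is F-sharp.

F-sharp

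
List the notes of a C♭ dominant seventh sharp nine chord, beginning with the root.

C♭ dominant seventh sharp nine is a dominant seventh sharp nine built on C-flat.
Root: C-flat
Major 3rd (3rd): E-flat
Perfect 5th (5th): G-flat
Minor 7th (7th): B-double-flat
Augmented 9th (9th): D

C-flat, E-flat, G-flat, B-double-flat, D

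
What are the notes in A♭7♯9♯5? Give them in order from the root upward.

Ab, C, E, Gb, B

A♭7♯9♯5: dominant seventh sharp nine sharp five on Ab.
Root: Ab
Major 3rd (3rd): C
Augmented 5th (5th): E
Minor 7th (7th): Gb
Augmented 9th (9th): B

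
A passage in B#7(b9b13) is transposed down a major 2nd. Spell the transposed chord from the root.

B# down a major 2nd → A#. New chord: A# dominant seventh flat nine flat thirteen.
root → A#
3rd (major 3rd) → C##
5th (perfect 5th) → E#
7th (minor 7th) → G#
9th (minor 9th) → B
13th (minor 13th) → F#

A# – C## – E# – G# – B – F#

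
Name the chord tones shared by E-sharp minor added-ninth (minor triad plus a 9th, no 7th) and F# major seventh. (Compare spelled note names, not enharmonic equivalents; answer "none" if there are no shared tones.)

E-sharp

E-sharp minor added-ninth: E-sharp G-sharp B-sharp F-double-sharp
F# major seventh: F-sharp A-sharp C-sharp E-sharp
Common to both → E-sharp.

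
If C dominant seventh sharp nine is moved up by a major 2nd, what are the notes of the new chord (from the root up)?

D  F♯  A  C  E♯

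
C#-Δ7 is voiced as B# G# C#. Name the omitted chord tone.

E

C#-Δ7 = C#, E, G#, B#. The voicing lacks the 3rd (minor 3rd), E.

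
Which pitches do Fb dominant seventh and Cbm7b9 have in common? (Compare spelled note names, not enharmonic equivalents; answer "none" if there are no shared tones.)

C♭ E𝄫

Fb dominant seventh: F♭ A♭ C♭ E𝄫
Cbm7b9: C♭ E𝄫 G♭ B𝄫 D𝄫
Common to both → C♭, E𝄫.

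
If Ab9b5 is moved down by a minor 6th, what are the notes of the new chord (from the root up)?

C  E  Gb  Bb  D

Ab down a minor 6th → C. New chord: C dominant ninth flat five.
Root: C
Major 3rd (3rd): E
Diminished 5th (5th): Gb
Minor 7th (7th): Bb
Major 9th (9th): D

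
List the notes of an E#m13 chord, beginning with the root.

E#  G#  B#  D#  F##  A#  C##

Root E#, quality minor thirteenth:
Root: E#
Minor 3rd (3rd): G#
Perfect 5th (5th): B#
Minor 7th (7th): D#
Major 9th (9th): F##
Perfect 11th (11th): A#
Major 13th (13th): C##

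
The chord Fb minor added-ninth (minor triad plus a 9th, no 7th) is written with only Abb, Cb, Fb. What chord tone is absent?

The full Fb minor added-ninth chord is Fb, Abb, Cb, Gb.
Comparing with the voicing, the major 9th (9th) — Gb — is absent.

Gb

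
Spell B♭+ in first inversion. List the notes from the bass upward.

In root position, B♭+ is Bb–D–F#.
First inversion puts the third (D) in the bass.

D  F#  Bb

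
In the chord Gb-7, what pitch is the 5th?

Gb-7 is built on G♭; its 5th is a perfect 5th above the root.
A fifth above G uses the letter D, and the perfect 5th above G♭ is D♭.

D♭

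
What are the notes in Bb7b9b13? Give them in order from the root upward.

B♭, D, F, A♭, C♭, G♭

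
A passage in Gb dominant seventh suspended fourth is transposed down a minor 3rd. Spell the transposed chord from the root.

E♭ – A♭ – B♭ – D♭

A minor 3rd down from G♭ is E♭, so the new chord is E♭ dominant seventh suspended fourth.
root → E♭
4th (perfect 4th) → A♭
5th (perfect 5th) → B♭
7th (minor 7th) → D♭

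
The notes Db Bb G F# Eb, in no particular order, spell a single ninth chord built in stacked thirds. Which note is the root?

Eb

Arranged so that each adjacent pair is a third by letter name: Eb – G – Bb – Db – F#.
The bottom of that stack, Eb, is the root (this is Eb dominant seventh sharp nine).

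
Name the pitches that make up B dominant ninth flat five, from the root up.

B dominant ninth flat five is a dominant ninth flat five built on B.
root → B
3rd (major 3rd) → D#
5th (diminished 5th) → F
7th (minor 7th) → A
9th (major 9th) → C#

B D# F A C#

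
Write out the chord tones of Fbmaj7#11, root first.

Fb  Ab  Cb  Eb  Bb

Fbmaj7#11: major seventh sharp eleven on Fb.
- root: Fb
- major 3rd: Ab
- perfect 5th: Cb
- major 7th: Eb
- augmented 11th: Bb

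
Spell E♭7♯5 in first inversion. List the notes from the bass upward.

In root position, E♭7♯5 is E♭–G–B–D♭.
First inversion puts the third (G) in the bass.

G, B, D♭, E♭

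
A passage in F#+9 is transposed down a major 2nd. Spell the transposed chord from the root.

E, G#, B#, D, F#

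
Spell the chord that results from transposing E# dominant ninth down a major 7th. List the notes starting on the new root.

F-sharp A-sharp C-sharp E G-sharp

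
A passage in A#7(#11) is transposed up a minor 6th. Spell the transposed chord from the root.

A minor 6th up from A# is F#, so the new chord is F# dominant seventh sharp eleven.
F# — root
A# — major 3rd
C# — perfect 5th
E — minor 7th
B# — augmented 11th

F# A# C# E B#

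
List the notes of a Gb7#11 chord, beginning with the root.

Gb7#11: dominant seventh sharp eleven on Gb.
root → Gb
3rd (major 3rd) → Bb
5th (perfect 5th) → Db
7th (minor 7th) → Fb
11th (augmented 11th) → C

Gb – Bb – Db – Fb – C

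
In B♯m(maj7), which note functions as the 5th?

F𝄪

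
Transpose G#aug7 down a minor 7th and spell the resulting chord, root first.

A♯  C𝄪  E𝄪  G♯

A minor 7th down from G♯ is A♯, so the new chord is A♯ augmented seventh.
Root: A♯
Major 3rd (3rd): C𝄪
Augmented 5th (5th): E𝄪
Minor 7th (7th): G♯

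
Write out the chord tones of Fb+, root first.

Root Fb, quality augmented triad:
root → Fb
3rd (major 3rd) → Ab
5th (augmented 5th) → C

Fb Ab C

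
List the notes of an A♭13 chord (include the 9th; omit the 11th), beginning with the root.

A♭13 is a dominant thirteenth built on Ab.
Root: Ab
Major 3rd (3rd): C
Perfect 5th (5th): Eb
Minor 7th (7th): Gb
Major 9th (9th): Bb
Major 13th (13th): F

Ab C Eb Gb Bb F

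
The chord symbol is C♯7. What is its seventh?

Root of C♯7 = C♯. The 7th is a minor 7th: C♯ up a minor 7th → B.

B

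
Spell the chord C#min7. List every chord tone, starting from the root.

C#min7 is a minor seventh built on C#.
- root: C#
- minor 3rd: E
- perfect 5th: G#
- minor 7th: B

C#, E, G#, B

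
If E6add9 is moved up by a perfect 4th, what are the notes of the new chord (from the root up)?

A perfect 4th up from E is A, so the new chord is A six-nine.
- root: A
- major 3rd: C#
- perfect 5th: E
- major 6th: F#
- major 9th: B

A – C# – E – F# – B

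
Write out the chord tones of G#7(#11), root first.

Root G♯, quality dominant seventh sharp eleven:
G♯ — root
B♯ — major 3rd
D♯ — perfect 5th
F♯ — minor 7th
C𝄪 — augmented 11th

G♯ – B♯ – D♯ – F♯ – C𝄪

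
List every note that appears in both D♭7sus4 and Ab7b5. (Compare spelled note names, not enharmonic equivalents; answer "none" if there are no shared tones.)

Gb  Ab

D♭7sus4 = Db, Gb, Ab, Cb.
Ab7b5 = Ab, C, Ebb, Gb.
Shared: Gb, Ab.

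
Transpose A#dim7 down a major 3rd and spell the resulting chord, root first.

F#, A, C, Eb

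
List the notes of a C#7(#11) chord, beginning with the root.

C♯ – E♯ – G♯ – B – F𝄪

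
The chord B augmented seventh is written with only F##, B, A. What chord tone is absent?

D#

B augmented seventh = B, D#, F##, A. The voicing lacks the 3rd (major 3rd), D#.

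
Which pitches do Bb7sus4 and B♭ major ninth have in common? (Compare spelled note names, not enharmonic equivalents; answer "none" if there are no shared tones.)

Bb  F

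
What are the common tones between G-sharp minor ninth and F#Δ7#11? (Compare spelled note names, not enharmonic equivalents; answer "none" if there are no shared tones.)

G-sharp minor ninth: G# B D# F# A#
F#Δ7#11: F# A# C# E# B#
Common to both → F#, A#.

F#, A#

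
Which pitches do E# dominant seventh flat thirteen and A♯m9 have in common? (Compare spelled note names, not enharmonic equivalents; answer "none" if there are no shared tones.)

E#  B#  C#

E# dominant seventh flat thirteen = E#, G##, B#, D#, C#.
A♯m9 = A#, C#, E#, G#, B#.
Shared: E#, B#, C#.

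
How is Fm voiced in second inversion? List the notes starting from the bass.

In root position, Fm is F–Ab–C.
Second inversion puts the fifth (C) in the bass.

C, F, Ab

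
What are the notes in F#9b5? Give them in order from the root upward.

F#  A#  C  E  G#

F#9b5 is a dominant ninth flat five built on F#.
F# — root
A# — major 3rd
C — diminished 5th
E — minor 7th
G# — major 9th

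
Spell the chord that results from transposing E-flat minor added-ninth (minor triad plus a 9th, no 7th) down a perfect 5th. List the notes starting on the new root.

E-flat down a perfect 5th → A-flat. New chord: A-flat minor added-ninth.
root → A-flat
3rd (minor 3rd) → C-flat
5th (perfect 5th) → E-flat
9th (major 9th) → B-flat

A-flat C-flat E-flat B-flat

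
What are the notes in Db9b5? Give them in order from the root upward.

Root Db, quality dominant ninth flat five:
Root: Db
Major 3rd (3rd): F
Diminished 5th (5th): Abb
Minor 7th (7th): Cb
Major 9th (9th): Eb

Db, F, Abb, Cb, Eb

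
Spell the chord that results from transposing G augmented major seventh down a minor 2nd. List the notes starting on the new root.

F-sharp A-sharp C-double-sharp E-sharp

Transposed root: G → F-sharp (minor 2nd down). So we spell F-sharp augmented major seventh:
root → F-sharp
3rd (major 3rd) → A-sharp
5th (augmented 5th) → C-double-sharp
7th (major 7th) → E-sharp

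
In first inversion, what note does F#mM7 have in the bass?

F#mM7 in root position is F#–A–C#–E#.
First inversion places the third in the bass, which is A.

A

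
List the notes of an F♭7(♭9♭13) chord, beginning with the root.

F♭ A♭ C♭ E𝄫 G𝄫 D𝄫

F♭7(♭9♭13): dominant seventh flat nine flat thirteen on F♭.
root → F♭
3rd (major 3rd) → A♭
5th (perfect 5th) → C♭
7th (minor 7th) → E𝄫
9th (minor 9th) → G𝄫
13th (minor 13th) → D𝄫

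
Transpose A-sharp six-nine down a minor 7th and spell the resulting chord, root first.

A minor 7th down from A# is B#, so the new chord is B# six-nine.
- root: B#
- major 3rd: D##
- perfect 5th: F##
- major 6th: G##
- major 9th: C##

B# D## F## G## C##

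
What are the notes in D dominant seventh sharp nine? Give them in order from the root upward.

D, F#, A, C, E#

D dominant seventh sharp nine is a dominant seventh sharp nine built on D.
root → D
3rd (major 3rd) → F#
5th (perfect 5th) → A
7th (minor 7th) → C
9th (augmented 9th) → E#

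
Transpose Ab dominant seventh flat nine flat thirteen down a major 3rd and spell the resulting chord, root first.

F-flat – A-flat – C-flat – E-double-flat – G-double-flat – D-double-flat

A-flat down a major 3rd → F-flat. New chord: F-flat dominant seventh flat nine flat thirteen.
Root: F-flat
Major 3rd (3rd): A-flat
Perfect 5th (5th): C-flat
Minor 7th (7th): E-double-flat
Minor 9th (9th): G-double-flat
Minor 13th (13th): D-double-flat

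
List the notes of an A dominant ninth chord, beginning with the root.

A dominant ninth: dominant ninth on A.
root → A
3rd (major 3rd) → C-sharp
5th (perfect 5th) → E
7th (minor 7th) → G
9th (major 9th) → B

A – C-sharp – E – G – B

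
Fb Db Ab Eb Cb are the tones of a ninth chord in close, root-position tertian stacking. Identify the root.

Db

Arranged so that each adjacent pair is a third by letter name: Db – Fb – Ab – Cb – Eb.
The bottom of that stack, Db, is the root (this is Db minor ninth).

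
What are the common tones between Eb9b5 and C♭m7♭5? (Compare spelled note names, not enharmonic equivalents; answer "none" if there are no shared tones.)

Eb9b5: Eb G Bbb Db F
C♭m7♭5: Cb Ebb Gbb Bbb
Common to both → Bbb.

Bbb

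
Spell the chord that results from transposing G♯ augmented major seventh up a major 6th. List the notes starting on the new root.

Transposed root: G# → E# (major 6th up). So we spell E# augmented major seventh:
- root: E#
- major 3rd: G##
- augmented 5th: B##
- major 7th: D##

E#, G##, B##, D##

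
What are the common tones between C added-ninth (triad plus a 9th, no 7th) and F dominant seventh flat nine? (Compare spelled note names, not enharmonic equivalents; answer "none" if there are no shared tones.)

C added-ninth = C, E, G, D.
F dominant seventh flat nine = F, A, C, Eb, Gb.
Shared: C.

C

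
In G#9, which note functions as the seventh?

F#

G#9 is built on G#; its 7th is a minor 7th above the root.
A seventh above G uses the letter F, and the minor 7th above G# is F#.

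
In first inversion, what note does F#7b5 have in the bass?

A#

F#7b5 = F#–A#–C–E. First inversion → third in the bass = A#.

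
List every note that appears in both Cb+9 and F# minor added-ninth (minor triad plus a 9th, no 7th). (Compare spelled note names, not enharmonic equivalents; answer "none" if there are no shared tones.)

Cb+9 = C♭, E♭, G, B𝄫, D♭.
F# minor added-ninth = F♯, A, C♯, G♯.
Shared: none.

none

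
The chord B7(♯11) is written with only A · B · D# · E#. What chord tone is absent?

B7(♯11) = B, D#, F#, A, E#. The voicing lacks the 5th (perfect 5th), F#.

F#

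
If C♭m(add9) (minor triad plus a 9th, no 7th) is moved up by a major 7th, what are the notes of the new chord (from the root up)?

Bb – Db – F – C

Transposed root: Cb → Bb (major 7th up). So we spell Bb minor added-ninth:
- root: Bb
- minor 3rd: Db
- perfect 5th: F
- major 9th: C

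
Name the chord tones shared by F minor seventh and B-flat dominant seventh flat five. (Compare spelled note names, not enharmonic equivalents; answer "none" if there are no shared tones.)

A-flat

F minor seventh = F, A-flat, C, E-flat.
B-flat dominant seventh flat five = B-flat, D, F-flat, A-flat.
Shared: A-flat.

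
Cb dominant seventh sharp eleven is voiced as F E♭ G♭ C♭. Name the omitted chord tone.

The full Cb dominant seventh sharp eleven chord is C♭, E♭, G♭, B𝄫, F.
Comparing with the voicing, the minor 7th (7th) — B𝄫 — is absent.

B𝄫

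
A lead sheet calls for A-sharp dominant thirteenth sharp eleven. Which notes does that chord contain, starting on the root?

Root A-sharp, quality dominant thirteenth sharp eleven:
root → A-sharp
3rd (major 3rd) → C-double-sharp
5th (perfect 5th) → E-sharp
7th (minor 7th) → G-sharp
9th (major 9th) → B-sharp
11th (augmented 11th) → D-double-sharp
13th (major 13th) → F-double-sharp

A-sharp, C-double-sharp, E-sharp, G-sharp, B-sharp, D-double-sharp, F-double-sharp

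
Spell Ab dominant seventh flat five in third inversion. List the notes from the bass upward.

G-flat, A-flat, C, E-double-flat

In root position, Ab dominant seventh flat five is A-flat–C–E-double-flat–G-flat.
Third inversion puts the seventh (G-flat) in the bass.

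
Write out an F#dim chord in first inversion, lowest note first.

A – C – F#

F#dim = F#–A–C; first inversion → third (A) lowest.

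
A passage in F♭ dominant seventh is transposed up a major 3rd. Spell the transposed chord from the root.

A-flat – C – E-flat – G-flat

Transposed root: F-flat → A-flat (major 3rd up). So we spell A-flat dominant seventh:
- root: A-flat
- major 3rd: C
- perfect 5th: E-flat
- minor 7th: G-flat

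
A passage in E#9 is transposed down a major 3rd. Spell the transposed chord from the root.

A major 3rd down from E# is C#, so the new chord is C# dominant ninth.
Root: C#
Major 3rd (3rd): E#
Perfect 5th (5th): G#
Minor 7th (7th): B
Major 9th (9th): D#

C# E# G# B D#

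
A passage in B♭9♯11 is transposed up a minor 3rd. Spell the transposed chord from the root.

Transposed root: Bb → Db (minor 3rd up). So we spell Db dominant ninth sharp eleven:
Root: Db
Major 3rd (3rd): F
Perfect 5th (5th): Ab
Minor 7th (7th): Cb
Major 9th (9th): Eb
Augmented 11th (11th): G

Db, F, Ab, Cb, Eb, G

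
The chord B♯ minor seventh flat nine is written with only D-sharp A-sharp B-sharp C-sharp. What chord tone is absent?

The full B♯ minor seventh flat nine chord is B-sharp, D-sharp, F-double-sharp, A-sharp, C-sharp.
Comparing with the voicing, the perfect 5th (5th) — F-double-sharp — is absent.

F-double-sharp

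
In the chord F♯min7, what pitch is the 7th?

F♯min7 is built on F♯; its 7th is a minor 7th above the root.
A seventh above F uses the letter E, and the minor 7th above F♯ is E.

E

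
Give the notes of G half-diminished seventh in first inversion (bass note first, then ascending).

G half-diminished seventh = G–B-flat–D-flat–F; first inversion → third (B-flat) lowest.

B-flat, D-flat, F, G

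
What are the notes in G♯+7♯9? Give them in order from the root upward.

G♯+7♯9: dominant seventh sharp nine sharp five on G♯.
root → G♯
3rd (major 3rd) → B♯
5th (augmented 5th) → D𝄪
7th (minor 7th) → F♯
9th (augmented 9th) → A𝄪

G♯  B♯  D𝄪  F♯  A𝄪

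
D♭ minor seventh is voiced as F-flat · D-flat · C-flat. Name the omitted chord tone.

D♭ minor seventh = D-flat, F-flat, A-flat, C-flat. The voicing lacks the 5th (perfect 5th), A-flat.

A-flat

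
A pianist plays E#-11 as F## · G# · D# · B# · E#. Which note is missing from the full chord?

A#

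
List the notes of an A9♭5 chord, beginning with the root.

A – C# – Eb – G – B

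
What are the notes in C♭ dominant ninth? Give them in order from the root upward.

Cb, Eb, Gb, Bbb, Db

C♭ dominant ninth: dominant ninth on Cb.
root → Cb
3rd (major 3rd) → Eb
5th (perfect 5th) → Gb
7th (minor 7th) → Bbb
9th (major 9th) → Db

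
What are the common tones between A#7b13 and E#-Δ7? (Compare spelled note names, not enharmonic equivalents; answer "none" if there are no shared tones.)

E#  G#

A#7b13 = A#, C##, E#, G#, F#.
E#-Δ7 = E#, G#, B#, D##.
Shared: E#, G#.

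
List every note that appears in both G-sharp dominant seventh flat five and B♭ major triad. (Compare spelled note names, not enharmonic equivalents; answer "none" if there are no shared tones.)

D

G-sharp dominant seventh flat five: G-sharp B-sharp D F-sharp
B♭ major triad: B-flat D F
Common to both → D.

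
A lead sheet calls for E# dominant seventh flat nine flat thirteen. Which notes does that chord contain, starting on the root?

E# G## B# D# F# C#

Root E#, quality dominant seventh flat nine flat thirteen:
- root: E#
- major 3rd: G##
- perfect 5th: B#
- minor 7th: D#
- minor 9th: F#
- minor 13th: C#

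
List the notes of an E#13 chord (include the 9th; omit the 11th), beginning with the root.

E# G## B# D# F## C##

E#13: dominant thirteenth on E#.
- root: E#
- major 3rd: G##
- perfect 5th: B#
- minor 7th: D#
- major 9th: F##
- major 13th: C##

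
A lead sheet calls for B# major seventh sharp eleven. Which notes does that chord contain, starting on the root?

B#, D##, F##, A##, E##

B# major seventh sharp eleven is a major seventh sharp eleven built on B#.
B# — root
D## — major 3rd
F## — perfect 5th
A## — major 7th
E## — augmented 11th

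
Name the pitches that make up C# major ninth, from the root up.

C-sharp E-sharp G-sharp B-sharp D-sharp

C# major ninth: major ninth on C-sharp.
root → C-sharp
3rd (major 3rd) → E-sharp
5th (perfect 5th) → G-sharp
7th (major 7th) → B-sharp
9th (major 9th) → D-sharp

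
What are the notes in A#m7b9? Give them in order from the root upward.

A#m7b9: minor seventh flat nine on A#.
A# — root
C# — minor 3rd
E# — perfect 5th
G# — minor 7th
B — minor 9th

A#, C#, E#, G#, B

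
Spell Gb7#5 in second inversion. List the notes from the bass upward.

D, Fb, Gb, Bb

Gb7#5 = Gb–Bb–D–Fb; second inversion → fifth (D) lowest.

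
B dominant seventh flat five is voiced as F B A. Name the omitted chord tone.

The full B dominant seventh flat five chord is B, D-sharp, F, A.
Comparing with the voicing, the major 3rd (3rd) — D-sharp — is absent.

D-sharp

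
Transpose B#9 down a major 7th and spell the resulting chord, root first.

C#, E#, G#, B, D#

Transposed root: B# → C# (major 7th down). So we spell C# dominant ninth:
C# — root
E# — major 3rd
G# — perfect 5th
B — minor 7th
D# — major 9th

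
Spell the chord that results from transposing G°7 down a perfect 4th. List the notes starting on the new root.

Transposed root: G → D (perfect 4th down). So we spell D diminished seventh:
Root: D
Minor 3rd (3rd): F
Diminished 5th (5th): Ab
Diminished 7th (7th): Cb

D – F – Ab – Cb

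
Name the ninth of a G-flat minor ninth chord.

A-flat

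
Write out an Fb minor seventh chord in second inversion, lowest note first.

In root position, Fb minor seventh is F-flat–A-double-flat–C-flat–E-double-flat.
Second inversion puts the fifth (C-flat) in the bass.

C-flat, E-double-flat, F-flat, A-double-flat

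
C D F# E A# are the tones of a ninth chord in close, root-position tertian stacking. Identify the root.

D

Stacking in thirds gives D – F# – A# – C – E, so D is the root — D dominant ninth sharp five.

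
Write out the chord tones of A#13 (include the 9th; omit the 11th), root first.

A# C## E# G# B# F##

A#13: dominant thirteenth on A#.
Root: A#
Major 3rd (3rd): C##
Perfect 5th (5th): E#
Minor 7th (7th): G#
Major 9th (9th): B#
Major 13th (13th): F##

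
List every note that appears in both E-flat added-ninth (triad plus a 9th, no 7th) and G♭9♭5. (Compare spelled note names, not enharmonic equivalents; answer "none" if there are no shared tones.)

E-flat added-ninth: Eb G Bb F
G♭9♭5: Gb Bb Dbb Fb Ab
Common to both → Bb.

Bb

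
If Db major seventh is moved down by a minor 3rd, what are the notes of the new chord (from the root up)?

D♭ down a minor 3rd → B♭. New chord: B♭ major seventh.
root → B♭
3rd (major 3rd) → D
5th (perfect 5th) → F
7th (major 7th) → A

B♭, D, F, A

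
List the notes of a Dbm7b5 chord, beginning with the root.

Db, Fb, Abb, Cb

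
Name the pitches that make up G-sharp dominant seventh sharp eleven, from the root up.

G-sharp dominant seventh sharp eleven is a dominant seventh sharp eleven built on G#.
- root: G#
- major 3rd: B#
- perfect 5th: D#
- minor 7th: F#
- augmented 11th: C##

G# – B# – D# – F# – C##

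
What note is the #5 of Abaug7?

Root of Abaug7 = Ab. The 5th is an augmented 5th: Ab up an augmented 5th → E.

E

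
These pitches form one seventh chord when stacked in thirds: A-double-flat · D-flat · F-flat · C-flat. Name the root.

D-flat

Stacking in thirds gives D-flat – F-flat – A-double-flat – C-flat, so D-flat is the root — D-flat half-diminished seventh.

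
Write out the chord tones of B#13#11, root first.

Root B♯, quality dominant thirteenth sharp eleven:
- root: B♯
- major 3rd: D𝄪
- perfect 5th: F𝄪
- minor 7th: A♯
- major 9th: C𝄪
- augmented 11th: E𝄪
- major 13th: G𝄪

B♯ D𝄪 F𝄪 A♯ C𝄪 E𝄪 G𝄪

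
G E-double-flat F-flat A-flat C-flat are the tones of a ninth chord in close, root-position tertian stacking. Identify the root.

F-flat

Arranged so that each adjacent pair is a third by letter name: F-flat – A-flat – C-flat – E-double-flat – G.
The bottom of that stack, F-flat, is the root (this is F-flat dominant seventh sharp nine).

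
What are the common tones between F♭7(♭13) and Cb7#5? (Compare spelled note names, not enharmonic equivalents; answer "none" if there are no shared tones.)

C♭

F♭7(♭13) = F♭, A♭, C♭, E𝄫, D𝄫.
Cb7#5 = C♭, E♭, G, B𝄫.
Shared: C♭.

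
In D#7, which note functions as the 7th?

C#

Root of D#7 = D#. The 7th is a minor 7th: D# up a minor 7th → C#.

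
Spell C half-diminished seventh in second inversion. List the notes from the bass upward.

In root position, C half-diminished seventh is C–E-flat–G-flat–B-flat.
Second inversion puts the fifth (G-flat) in the bass.

G-flat, B-flat, C, E-flat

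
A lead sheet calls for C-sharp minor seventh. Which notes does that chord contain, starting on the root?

C# – E – G# – B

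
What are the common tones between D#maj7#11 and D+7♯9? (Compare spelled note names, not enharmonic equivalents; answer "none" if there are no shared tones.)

D#maj7#11: D♯ F𝄪 A♯ C𝄪 G𝄪
D+7♯9: D F♯ A♯ C E♯
Common to both → A♯.

A♯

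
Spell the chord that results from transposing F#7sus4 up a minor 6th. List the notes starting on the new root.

D  G  A  C

A minor 6th up from F# is D, so the new chord is D dominant seventh suspended fourth.
Root: D
Perfect 4th (4th): G
Perfect 5th (5th): A
Minor 7th (7th): C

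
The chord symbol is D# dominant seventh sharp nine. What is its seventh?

C#

Root of D# dominant seventh sharp nine = D#. The 7th is a minor 7th: D# up a minor 7th → C#.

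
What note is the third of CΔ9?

E

Root of CΔ9 = C. The 3rd is a major 3rd: C up a major 3rd → E.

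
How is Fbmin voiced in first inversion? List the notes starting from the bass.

A𝄫  C♭  F♭

In root position, Fbmin is F♭–A𝄫–C♭.
First inversion puts the third (A𝄫) in the bass.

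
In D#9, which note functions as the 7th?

Root of D#9 = D#. The 7th is a minor 7th: D# up a minor 7th → C#.

C#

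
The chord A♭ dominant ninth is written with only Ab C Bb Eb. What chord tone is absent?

The full A♭ dominant ninth chord is Ab, C, Eb, Gb, Bb.
Comparing with the voicing, the minor 7th (7th) — Gb — is absent.

Gb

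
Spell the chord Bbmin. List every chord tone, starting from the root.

Bbmin: minor triad on Bb.
- root: Bb
- minor 3rd: Db
- perfect 5th: F

Bb, Db, F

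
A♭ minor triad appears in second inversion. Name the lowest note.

A♭ minor triad in root position is A-flat–C-flat–E-flat.
Second inversion places the fifth in the bass, which is E-flat.

E-flat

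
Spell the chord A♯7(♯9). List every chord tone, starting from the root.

A# C## E# G# B##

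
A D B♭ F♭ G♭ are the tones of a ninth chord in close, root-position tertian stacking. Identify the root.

G♭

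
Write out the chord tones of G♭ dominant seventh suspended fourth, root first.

G♭, C♭, D♭, F♭

G♭ dominant seventh suspended fourth: dominant seventh suspended fourth on G♭.
Root: G♭
Perfect 4th (4th): C♭
Perfect 5th (5th): D♭
Minor 7th (7th): F♭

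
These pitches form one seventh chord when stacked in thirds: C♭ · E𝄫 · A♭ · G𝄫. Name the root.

Stacking in thirds gives A♭ – C♭ – E𝄫 – G𝄫, so A♭ is the root — A♭ diminished seventh.

A♭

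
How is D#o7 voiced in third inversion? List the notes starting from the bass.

C – D♯ – F♯ – A

D#o7 = D♯–F♯–A–C; third inversion → seventh (C) lowest.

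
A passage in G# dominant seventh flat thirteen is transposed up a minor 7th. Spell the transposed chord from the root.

F-sharp – A-sharp – C-sharp – E – D

Transposed root: G-sharp → F-sharp (minor 7th up). So we spell F-sharp dominant seventh flat thirteen:
F-sharp — root
A-sharp — major 3rd
C-sharp — perfect 5th
E — minor 7th
D — minor 13th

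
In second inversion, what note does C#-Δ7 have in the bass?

G♯

C#-Δ7 = C♯–E–G♯–B♯. Second inversion → fifth in the bass = G♯.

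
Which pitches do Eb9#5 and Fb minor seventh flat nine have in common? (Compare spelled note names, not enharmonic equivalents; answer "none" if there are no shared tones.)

Eb9#5: Eb G B Db F
Fb minor seventh flat nine: Fb Abb Cb Ebb Gbb
Common to both → none.

none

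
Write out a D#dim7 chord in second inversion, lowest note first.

A  C  D#  F#

In root position, D#dim7 is D#–F#–A–C.
Second inversion puts the fifth (A) in the bass.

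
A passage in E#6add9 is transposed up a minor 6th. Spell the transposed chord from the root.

E# up a minor 6th → C#. New chord: C# six-nine.
- root: C#
- major 3rd: E#
- perfect 5th: G#
- major 6th: A#
- major 9th: D#

C#, E#, G#, A#, D#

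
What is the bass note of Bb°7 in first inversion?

Db

Bb°7 in root position is Bb–Db–Fb–Abb.
First inversion places the third in the bass, which is Db.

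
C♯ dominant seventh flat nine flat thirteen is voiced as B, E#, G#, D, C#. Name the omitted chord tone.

A

C♯ dominant seventh flat nine flat thirteen = C#, E#, G#, B, D, A. The voicing lacks the 13th (minor 13th), A.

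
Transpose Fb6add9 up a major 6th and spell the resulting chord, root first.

D♭, F, A♭, B♭, E♭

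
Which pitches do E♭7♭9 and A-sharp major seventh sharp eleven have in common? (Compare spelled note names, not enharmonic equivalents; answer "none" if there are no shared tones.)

none

E♭7♭9 = Eb, G, Bb, Db, Fb.
A-sharp major seventh sharp eleven = A#, C##, E#, G##, D##.
Shared: none.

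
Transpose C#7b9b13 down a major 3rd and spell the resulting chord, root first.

Transposed root: C♯ → A (major 3rd down). So we spell A dominant seventh flat nine flat thirteen:
A — root
C♯ — major 3rd
E — perfect 5th
G — minor 7th
B♭ — minor 9th
F — minor 13th

A, C♯, E, G, B♭, F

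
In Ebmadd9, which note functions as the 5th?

Ebmadd9 is built on Eb; its 5th is a perfect 5th above the root.
A fifth above E uses the letter B, and the perfect 5th above Eb is Bb.

Bb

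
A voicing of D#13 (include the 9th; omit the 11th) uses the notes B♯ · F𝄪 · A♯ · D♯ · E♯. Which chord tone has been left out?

C♯

The full D#13 chord is D♯, F𝄪, A♯, C♯, E♯, B♯.
Comparing with the voicing, the minor 7th (7th) — C♯ — is absent.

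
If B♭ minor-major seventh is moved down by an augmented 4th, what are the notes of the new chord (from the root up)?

F-flat – A-double-flat – C-flat – E-flat

Transposed root: B-flat → F-flat (augmented 4th down). So we spell F-flat minor-major seventh:
F-flat — root
A-double-flat — minor 3rd
C-flat — perfect 5th
E-flat — major 7th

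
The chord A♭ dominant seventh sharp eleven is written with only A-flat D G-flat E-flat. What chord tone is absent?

The full A♭ dominant seventh sharp eleven chord is A-flat, C, E-flat, G-flat, D.
Comparing with the voicing, the major 3rd (3rd) — C — is absent.

C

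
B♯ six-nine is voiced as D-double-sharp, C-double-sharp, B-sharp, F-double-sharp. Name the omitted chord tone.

B♯ six-nine = B-sharp, D-double-sharp, F-double-sharp, G-double-sharp, C-double-sharp. The voicing lacks the 6th (major 6th), G-double-sharp.

G-double-sharp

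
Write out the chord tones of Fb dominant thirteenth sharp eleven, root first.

Fb, Ab, Cb, Ebb, Gb, Bb, Db

Fb dominant thirteenth sharp eleven is a dominant thirteenth sharp eleven built on Fb.
- root: Fb
- major 3rd: Ab
- perfect 5th: Cb
- minor 7th: Ebb
- major 9th: Gb
- augmented 11th: Bb
- major 13th: Db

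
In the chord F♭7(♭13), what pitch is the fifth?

Cb

Root of F♭7(♭13) = Fb. The 5th is a perfect 5th: Fb up a perfect 5th → Cb.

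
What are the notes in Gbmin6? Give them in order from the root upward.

Gbmin6: minor sixth on Gb.
- root: Gb
- minor 3rd: Bbb
- perfect 5th: Db
- major 6th: Eb

Gb, Bbb, Db, Eb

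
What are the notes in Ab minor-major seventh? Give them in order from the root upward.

A-flat, C-flat, E-flat, G

Root A-flat, quality minor-major seventh:
root → A-flat
3rd (minor 3rd) → C-flat
5th (perfect 5th) → E-flat
7th (major 7th) → G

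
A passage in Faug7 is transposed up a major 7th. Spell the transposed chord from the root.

E, G#, B#, D

A major 7th up from F is E, so the new chord is E augmented seventh.
E — root
G# — major 3rd
B# — augmented 5th
D — minor 7th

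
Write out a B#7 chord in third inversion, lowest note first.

In root position, B#7 is B#–D##–F##–A#.
Third inversion puts the seventh (A#) in the bass.

A#, B#, D##, F##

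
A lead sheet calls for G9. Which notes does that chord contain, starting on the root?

Root G, quality dominant ninth:
root → G
3rd (major 3rd) → B
5th (perfect 5th) → D
7th (minor 7th) → F
9th (major 9th) → A

G B D F A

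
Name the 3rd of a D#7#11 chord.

F##

D#7#11 is built on D#; its 3rd is a major 3rd above the root.
A third above D uses the letter F, and the major 3rd above D# is F##.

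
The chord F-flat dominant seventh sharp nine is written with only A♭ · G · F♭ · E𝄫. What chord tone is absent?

C♭

F-flat dominant seventh sharp nine = F♭, A♭, C♭, E𝄫, G. The voicing lacks the 5th (perfect 5th), C♭.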